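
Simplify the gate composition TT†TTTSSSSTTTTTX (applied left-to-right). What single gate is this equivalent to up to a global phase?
X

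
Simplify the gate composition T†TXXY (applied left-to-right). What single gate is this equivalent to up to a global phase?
Y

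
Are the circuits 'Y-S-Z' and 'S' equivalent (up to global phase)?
No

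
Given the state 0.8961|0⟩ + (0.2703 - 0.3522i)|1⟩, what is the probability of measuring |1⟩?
0.1971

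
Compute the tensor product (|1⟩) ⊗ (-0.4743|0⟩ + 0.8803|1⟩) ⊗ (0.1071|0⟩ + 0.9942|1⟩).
-0.0508|100⟩ - 0.4715|101⟩ + 0.09428|110⟩ + 0.8752|111⟩

amp(|b₁b₂…⟩) = product of the factor amplitudes for bits b₁, b₂, …; only kets whose every factor amplitude is nonzero survive.
|100⟩: (1)(-0.4743)(0.1071) = -0.0508
|101⟩: (1)(-0.4743)(0.9942) = -0.4715
|110⟩: (1)(0.8803)(0.1071) = 0.09428
|111⟩: (1)(0.8803)(0.9942) = 0.8752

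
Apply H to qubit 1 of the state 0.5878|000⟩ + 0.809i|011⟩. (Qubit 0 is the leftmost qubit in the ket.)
0.4156|000⟩ + 0.572i|001⟩ + 0.4156|010⟩ - 0.572i|011⟩

H on qubit 1 mixes each pair of kets that differ only in qubit 1: amplitudes (a, b) of (|…0…⟩, |…1…⟩) become ((a + b)/√2, (a − b)/√2). Kets absent from the input have amplitude 0.
(|000⟩, |010⟩): (a, b) = (0.5878, 0) → (0.4156, 0.4156)
(|001⟩, |011⟩): (a, b) = (0, 0.809i) → (0.572i, -0.572i)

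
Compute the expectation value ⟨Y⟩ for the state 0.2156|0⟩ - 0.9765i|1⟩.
-0.4211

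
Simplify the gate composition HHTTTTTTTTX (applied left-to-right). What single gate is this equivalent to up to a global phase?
X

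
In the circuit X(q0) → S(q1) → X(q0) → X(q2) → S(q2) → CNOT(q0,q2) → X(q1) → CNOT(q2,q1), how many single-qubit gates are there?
6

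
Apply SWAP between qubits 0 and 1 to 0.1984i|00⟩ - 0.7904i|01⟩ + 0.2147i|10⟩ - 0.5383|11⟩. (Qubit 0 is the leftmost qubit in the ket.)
0.1984i|00⟩ + 0.2147i|01⟩ - 0.7904i|10⟩ - 0.5383|11⟩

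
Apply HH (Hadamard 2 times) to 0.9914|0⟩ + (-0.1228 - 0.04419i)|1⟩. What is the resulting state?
0.9914|0⟩ + (-0.1228 - 0.04419i)|1⟩

H² = I, so an even number of Hadamards cancels: H^2 = I and the state is unchanged.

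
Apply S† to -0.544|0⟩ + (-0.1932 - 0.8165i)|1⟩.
-0.544|0⟩ + (-0.8165 + 0.1932i)|1⟩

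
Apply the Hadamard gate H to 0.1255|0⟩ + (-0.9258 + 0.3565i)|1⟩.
(-0.5659 + 0.2521i)|0⟩ + (0.7434 - 0.2521i)|1⟩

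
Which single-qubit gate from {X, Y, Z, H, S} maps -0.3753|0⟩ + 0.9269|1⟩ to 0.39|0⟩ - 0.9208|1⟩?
H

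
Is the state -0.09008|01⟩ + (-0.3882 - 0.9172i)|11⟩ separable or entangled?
Separable

Writing the state as a|00⟩ + b|01⟩ + c|10⟩ + d|11⟩, it is a product state iff ad − bc = 0.
Here (a, b, c, d) = (0, -0.09008, 0, (-0.3882 - 0.9172i)): ad − bc = (0)(-0.3882 - 0.9172i) − (-0.09008)(0) = 0, so the state is separable.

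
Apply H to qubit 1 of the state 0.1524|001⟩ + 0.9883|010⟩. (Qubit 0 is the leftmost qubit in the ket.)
0.6988|000⟩ + 0.1078|001⟩ - 0.6988|010⟩ + 0.1078|011⟩

H on qubit 1 mixes each pair of kets that differ only in qubit 1: amplitudes (a, b) of (|…0…⟩, |…1…⟩) become ((a + b)/√2, (a − b)/√2). Kets absent from the input have amplitude 0.
(|000⟩, |010⟩): (a, b) = (0, 0.9883) → (0.6988, -0.6988)
(|001⟩, |011⟩): (a, b) = (0.1524, 0) → (0.1078, 0.1078)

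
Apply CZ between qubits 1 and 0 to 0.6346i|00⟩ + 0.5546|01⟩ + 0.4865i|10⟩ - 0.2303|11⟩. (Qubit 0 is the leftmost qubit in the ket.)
0.6346i|00⟩ + 0.5546|01⟩ + 0.4865i|10⟩ + 0.2303|11⟩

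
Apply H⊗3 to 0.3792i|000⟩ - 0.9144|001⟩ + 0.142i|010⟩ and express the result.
(-0.3233 + 0.1843i)|000⟩ + (0.3233 + 0.1843i)|001⟩ + (-0.3233 + 0.08386i)|010⟩ + (0.3233 + 0.08386i)|011⟩ + (-0.3233 + 0.1843i)|100⟩ + (0.3233 + 0.1843i)|101⟩ + (-0.3233 + 0.08386i)|110⟩ + (0.3233 + 0.08386i)|111⟩

H⊗3 gives amp(|y⟩) = (1/2√2) Σ_x (−1)^(x·y) amp(|x⟩), where x·y is the number of positions in which both x and y have a 1.
|000⟩: (0.3792i - 0.9144 + 0.142i)/(2√2) = (-0.3233 + 0.1843i)
|001⟩: (0.3792i + 0.9144 + 0.142i)/(2√2) = (0.3233 + 0.1843i)
|010⟩: (0.3792i - 0.9144 - 0.142i)/(2√2) = (-0.3233 + 0.08386i)
|011⟩: (0.3792i + 0.9144 - 0.142i)/(2√2) = (0.3233 + 0.08386i)
|100⟩: (0.3792i - 0.9144 + 0.142i)/(2√2) = (-0.3233 + 0.1843i)
|101⟩: (0.3792i + 0.9144 + 0.142i)/(2√2) = (0.3233 + 0.1843i)
|110⟩: (0.3792i - 0.9144 - 0.142i)/(2√2) = (-0.3233 + 0.08386i)
|111⟩: (0.3792i + 0.9144 - 0.142i)/(2√2) = (0.3233 + 0.08386i)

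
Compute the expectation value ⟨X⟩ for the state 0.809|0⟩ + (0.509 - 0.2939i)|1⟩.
0.8236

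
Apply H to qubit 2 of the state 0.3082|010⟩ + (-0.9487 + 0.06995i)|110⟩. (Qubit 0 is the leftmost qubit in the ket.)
0.2179|010⟩ + 0.2179|011⟩ + (-0.6708 + 0.04946i)|110⟩ + (-0.6708 + 0.04946i)|111⟩

H on qubit 2 mixes each pair of kets that differ only in qubit 2: amplitudes (a, b) of (|…0…⟩, |…1…⟩) become ((a + b)/√2, (a − b)/√2). Kets absent from the input have amplitude 0.
(|010⟩, |011⟩): (a, b) = (0.3082, 0) → (0.2179, 0.2179)
(|110⟩, |111⟩): (a, b) = ((-0.9487 + 0.06995i), 0) → ((-0.6708 + 0.04946i), (-0.6708 + 0.04946i))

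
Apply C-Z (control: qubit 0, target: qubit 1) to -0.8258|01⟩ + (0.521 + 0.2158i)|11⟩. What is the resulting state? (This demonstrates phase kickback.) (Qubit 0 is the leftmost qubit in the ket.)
-0.8258|01⟩ + (-0.521 - 0.2158i)|11⟩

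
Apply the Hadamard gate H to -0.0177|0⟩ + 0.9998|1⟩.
0.6944|0⟩ - 0.7195|1⟩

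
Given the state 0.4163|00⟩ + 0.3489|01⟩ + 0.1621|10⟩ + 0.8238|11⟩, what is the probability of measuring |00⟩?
0.1733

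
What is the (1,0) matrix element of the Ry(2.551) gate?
0.9567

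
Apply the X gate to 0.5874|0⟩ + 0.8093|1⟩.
0.8093|0⟩ + 0.5874|1⟩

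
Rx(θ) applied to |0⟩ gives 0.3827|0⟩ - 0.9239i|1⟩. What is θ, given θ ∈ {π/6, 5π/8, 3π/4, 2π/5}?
3π/4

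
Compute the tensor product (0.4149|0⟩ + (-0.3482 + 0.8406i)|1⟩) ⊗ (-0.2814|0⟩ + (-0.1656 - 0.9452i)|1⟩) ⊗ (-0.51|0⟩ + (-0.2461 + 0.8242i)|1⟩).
0.05954|000⟩ + (0.02873 - 0.09623i)|001⟩ + (0.03504 + 0.2i)|010⟩ + (0.3401 + 0.03988i)|011⟩ + (-0.04997 + 0.1206i)|100⟩ + (0.1708 + 0.139i)|101⟩ + (-0.4346 - 0.09686i)|110⟩ + (-0.3663 + 0.6556i)|111⟩

amp(|b₁b₂…⟩) = product of the factor amplitudes for bits b₁, b₂, …; only kets whose every factor amplitude is nonzero survive.
|000⟩: (0.4149)(-0.2814)(-0.51) = 0.05954
|001⟩: (0.4149)(-0.2814)(-0.2461 + 0.8242i) = (0.02873 - 0.09623i)
|010⟩: (0.4149)(-0.1656 - 0.9452i)(-0.51) = (0.03504 + 0.2i)
|011⟩: (0.4149)(-0.1656 - 0.9452i)(-0.2461 + 0.8242i) = (0.3401 + 0.03988i)
|100⟩: (-0.3482 + 0.8406i)(-0.2814)(-0.51) = (-0.04997 + 0.1206i)
|101⟩: (-0.3482 + 0.8406i)(-0.2814)(-0.2461 + 0.8242i) = (0.1708 + 0.139i)
|110⟩: (-0.3482 + 0.8406i)(-0.1656 - 0.9452i)(-0.51) = (-0.4346 - 0.09686i)
|111⟩: (-0.3482 + 0.8406i)(-0.1656 - 0.9452i)(-0.2461 + 0.8242i) = (-0.3663 + 0.6556i)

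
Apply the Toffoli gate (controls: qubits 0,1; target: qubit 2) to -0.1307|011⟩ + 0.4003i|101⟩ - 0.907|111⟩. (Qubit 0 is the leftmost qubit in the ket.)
-0.1307|011⟩ + 0.4003i|101⟩ - 0.907|110⟩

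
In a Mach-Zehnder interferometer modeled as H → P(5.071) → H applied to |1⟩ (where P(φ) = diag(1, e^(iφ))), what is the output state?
(0.3245 + 0.4682i)|0⟩ + (0.6755 - 0.4682i)|1⟩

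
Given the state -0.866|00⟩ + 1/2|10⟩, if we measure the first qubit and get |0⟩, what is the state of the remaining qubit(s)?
-|0⟩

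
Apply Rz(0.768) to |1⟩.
(0.9272 + 0.3746i)|1⟩

Rz(0.768) = [[e^(−iθ/2), 0], [0, e^(iθ/2)]] with e^(±iθ/2) = cos(θ/2) ± i·sin(θ/2); θ = 0.768, cos(θ/2) ≈ 0.927174, sin(θ/2) ≈ 0.374632.
With a = amp(|0⟩) = 0 and b = amp(|1⟩) = 1:
new amp(|0⟩) = (0.927174 - 0.374632i)·a = 0
new amp(|1⟩) = (0.927174 + 0.374632i)·b = (0.9272 + 0.3746i)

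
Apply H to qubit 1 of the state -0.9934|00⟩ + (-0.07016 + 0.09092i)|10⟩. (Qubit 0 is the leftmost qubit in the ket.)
-0.7024|00⟩ - 0.7024|01⟩ + (-0.04961 + 0.06429i)|10⟩ + (-0.04961 + 0.06429i)|11⟩

H on qubit 1 mixes each pair of kets that differ only in qubit 1: amplitudes (a, b) of (|…0…⟩, |…1…⟩) become ((a + b)/√2, (a − b)/√2). Kets absent from the input have amplitude 0.
(|00⟩, |01⟩): (a, b) = (-0.9934, 0) → (-0.7024, -0.7024)
(|10⟩, |11⟩): (a, b) = ((-0.07016 + 0.09092i), 0) → ((-0.04961 + 0.06429i), (-0.04961 + 0.06429i))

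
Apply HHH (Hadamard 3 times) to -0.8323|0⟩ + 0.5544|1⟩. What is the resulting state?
-0.1965|0⟩ - 0.9805|1⟩

H² = I, so H^3 = H: a single Hadamard. With (a, b) = (-0.8323, 0.5544), H gives ((a + b)/√2, (a − b)/√2) = (-0.1965, -0.9805).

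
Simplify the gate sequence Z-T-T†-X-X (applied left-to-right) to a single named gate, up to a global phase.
Z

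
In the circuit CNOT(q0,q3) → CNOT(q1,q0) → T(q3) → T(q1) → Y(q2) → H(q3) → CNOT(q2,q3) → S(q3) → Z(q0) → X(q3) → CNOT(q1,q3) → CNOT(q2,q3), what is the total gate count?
12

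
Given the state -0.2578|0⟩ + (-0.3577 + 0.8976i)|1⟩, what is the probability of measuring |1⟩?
0.9336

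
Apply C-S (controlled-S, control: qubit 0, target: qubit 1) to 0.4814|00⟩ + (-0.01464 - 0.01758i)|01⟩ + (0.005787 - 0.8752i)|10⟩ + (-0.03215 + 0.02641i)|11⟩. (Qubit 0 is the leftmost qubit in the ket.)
0.4814|00⟩ + (-0.01464 - 0.01758i)|01⟩ + (0.005787 - 0.8752i)|10⟩ + (-0.02641 - 0.03215i)|11⟩

C-S leaves the control-|0⟩ kets |00⟩, |01⟩ unchanged and applies S to qubit 1 on the control-|1⟩ pair (|10⟩, |11⟩).
S = [[1, 0], [0, i]].
With a = amp(|10⟩) = (0.005787 - 0.8752i) and b = amp(|11⟩) = (-0.03215 + 0.02641i):
new amp(|10⟩) = (1)·a = (0.005787 - 0.8752i)
new amp(|11⟩) = (i)·b = (-0.02641 - 0.03215i)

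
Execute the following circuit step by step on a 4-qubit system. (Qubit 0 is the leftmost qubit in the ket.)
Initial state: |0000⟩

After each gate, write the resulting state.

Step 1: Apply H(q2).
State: 1/√2|0000⟩ + 1/√2|0010⟩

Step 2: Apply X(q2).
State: 1/√2|0000⟩ + 1/√2|0010⟩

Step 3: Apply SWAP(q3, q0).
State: 1/√2|0000⟩ + 1/√2|0010⟩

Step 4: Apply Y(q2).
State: -(1/√2)i|0000⟩ + (1/√2)i|0010⟩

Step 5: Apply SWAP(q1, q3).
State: -(1/√2)i|0000⟩ + (1/√2)i|0010⟩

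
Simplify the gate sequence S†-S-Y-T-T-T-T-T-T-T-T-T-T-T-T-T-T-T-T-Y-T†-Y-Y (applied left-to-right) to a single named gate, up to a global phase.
T†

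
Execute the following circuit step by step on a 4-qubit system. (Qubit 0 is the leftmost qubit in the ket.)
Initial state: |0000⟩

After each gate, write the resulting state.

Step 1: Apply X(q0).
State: |1000⟩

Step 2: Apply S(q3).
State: |1000⟩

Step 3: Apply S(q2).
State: |1000⟩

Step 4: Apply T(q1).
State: |1000⟩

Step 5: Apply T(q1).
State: |1000⟩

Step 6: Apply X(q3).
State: |1001⟩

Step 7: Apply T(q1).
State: |1001⟩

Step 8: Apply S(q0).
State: i|1001⟩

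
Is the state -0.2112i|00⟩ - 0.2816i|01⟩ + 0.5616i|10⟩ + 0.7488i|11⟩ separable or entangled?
Separable

Writing the state as a|00⟩ + b|01⟩ + c|10⟩ + d|11⟩, it is a product state iff ad − bc = 0.
Here (a, b, c, d) = (-0.2112i, -0.2816i, 0.5616i, 0.7488i): ad − bc = (-0.2112i)(0.7488i) − (-0.2816i)(0.5616i) = 0, so the state is separable.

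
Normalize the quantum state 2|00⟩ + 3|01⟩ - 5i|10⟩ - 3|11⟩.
0.2917|00⟩ + 0.4376|01⟩ - 0.7293i|10⟩ - 0.4376|11⟩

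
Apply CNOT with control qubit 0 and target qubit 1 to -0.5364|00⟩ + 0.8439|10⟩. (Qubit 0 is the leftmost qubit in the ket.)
-0.5364|00⟩ + 0.8439|11⟩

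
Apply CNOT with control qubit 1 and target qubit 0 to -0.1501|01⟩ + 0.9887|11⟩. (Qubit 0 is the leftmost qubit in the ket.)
0.9887|01⟩ - 0.1501|11⟩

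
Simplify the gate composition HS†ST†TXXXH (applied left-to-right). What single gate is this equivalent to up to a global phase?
Z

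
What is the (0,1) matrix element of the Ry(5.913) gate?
-0.184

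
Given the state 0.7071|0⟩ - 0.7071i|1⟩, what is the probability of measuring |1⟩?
0.5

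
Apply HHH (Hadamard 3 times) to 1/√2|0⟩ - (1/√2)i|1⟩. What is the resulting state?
(1/2 - (1/2)i)|0⟩ + (1/2 + (1/2)i)|1⟩

H² = I, so H^3 = H: a single Hadamard. With (a, b) = (1/√2, -(1/√2)i), H gives ((a + b)/√2, (a − b)/√2) = ((1/2 - (1/2)i), (1/2 + (1/2)i)).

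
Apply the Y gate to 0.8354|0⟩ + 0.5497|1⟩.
-0.5497i|0⟩ + 0.8354i|1⟩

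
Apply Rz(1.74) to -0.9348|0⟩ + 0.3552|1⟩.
(-0.6028 + 0.7145i)|0⟩ + (0.229 + 0.2715i)|1⟩

Rz(1.74) = [[e^(−iθ/2), 0], [0, e^(iθ/2)]] with e^(±iθ/2) = cos(θ/2) ± i·sin(θ/2); θ = 1.74, cos(θ/2) ≈ 0.644827, sin(θ/2) ≈ 0.764329.
With a = amp(|0⟩) = -0.9348 and b = amp(|1⟩) = 0.3552:
new amp(|0⟩) = (0.644827 - 0.764329i)·a = (-0.6028 + 0.7145i)
new amp(|1⟩) = (0.644827 + 0.764329i)·b = (0.229 + 0.2715i)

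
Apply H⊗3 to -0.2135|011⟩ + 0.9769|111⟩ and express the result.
0.2699|000⟩ - 0.2699|001⟩ - 0.2699|010⟩ + 0.2699|011⟩ - 0.4209|100⟩ + 0.4209|101⟩ + 0.4209|110⟩ - 0.4209|111⟩

H⊗3 gives amp(|y⟩) = (1/2√2) Σ_x (−1)^(x·y) amp(|x⟩), where x·y is the number of positions in which both x and y have a 1.
|000⟩: (-0.2135 + 0.9769)/(2√2) = 0.2699
|001⟩: (0.2135 - 0.9769)/(2√2) = -0.2699
|010⟩: (0.2135 - 0.9769)/(2√2) = -0.2699
|011⟩: (-0.2135 + 0.9769)/(2√2) = 0.2699
|100⟩: (-0.2135 - 0.9769)/(2√2) = -0.4209
|101⟩: (0.2135 + 0.9769)/(2√2) = 0.4209
|110⟩: (0.2135 + 0.9769)/(2√2) = 0.4209
|111⟩: (-0.2135 - 0.9769)/(2√2) = -0.4209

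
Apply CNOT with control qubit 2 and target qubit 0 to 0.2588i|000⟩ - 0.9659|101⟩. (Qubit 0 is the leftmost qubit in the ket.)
0.2588i|000⟩ - 0.9659|001⟩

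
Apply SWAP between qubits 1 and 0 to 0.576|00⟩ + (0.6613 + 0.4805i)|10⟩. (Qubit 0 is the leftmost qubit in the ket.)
0.576|00⟩ + (0.6613 + 0.4805i)|01⟩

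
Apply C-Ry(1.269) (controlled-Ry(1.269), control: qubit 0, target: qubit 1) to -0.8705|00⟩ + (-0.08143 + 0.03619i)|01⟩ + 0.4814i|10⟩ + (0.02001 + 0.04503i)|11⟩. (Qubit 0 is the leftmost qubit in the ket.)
-0.8705|00⟩ + (-0.08143 + 0.03619i)|01⟩ + (-0.01186 + 0.361i)|10⟩ + (0.01612 + 0.3216i)|11⟩

C-Ry(1.269) leaves the control-|0⟩ kets |00⟩, |01⟩ unchanged and applies Ry(1.269) to qubit 1 on the control-|1⟩ pair (|10⟩, |11⟩).
Ry(1.269) = [[cos(θ/2), −sin(θ/2)], [sin(θ/2), cos(θ/2)]]; θ = 1.269, cos(θ/2) ≈ 0.805368, sin(θ/2) ≈ 0.592775.
With a = amp(|10⟩) = 0.4814i and b = amp(|11⟩) = (0.02001 + 0.04503i):
new amp(|10⟩) = (0.805368)·a + (-0.592775)·b = (-0.01186 + 0.361i)
new amp(|11⟩) = (0.592775)·a + (0.805368)·b = (0.01612 + 0.3216i)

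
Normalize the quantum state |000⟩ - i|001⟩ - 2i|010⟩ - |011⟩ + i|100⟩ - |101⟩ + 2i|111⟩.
0.2774|000⟩ - 0.2774i|001⟩ - 0.5547i|010⟩ - 0.2774|011⟩ + 0.2774i|100⟩ - 0.2774|101⟩ + 0.5547i|111⟩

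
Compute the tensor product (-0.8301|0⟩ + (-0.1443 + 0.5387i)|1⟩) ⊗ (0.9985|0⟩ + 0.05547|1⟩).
-0.8289|00⟩ - 0.04605|01⟩ + (-0.1441 + 0.5379i)|10⟩ + (-0.008004 + 0.02988i)|11⟩

amp(|b₁b₂…⟩) = product of the factor amplitudes for bits b₁, b₂, …; only kets whose every factor amplitude is nonzero survive.
|00⟩: (-0.8301)(0.9985) = -0.8289
|01⟩: (-0.8301)(0.05547) = -0.04605
|10⟩: (-0.1443 + 0.5387i)(0.9985) = (-0.1441 + 0.5379i)
|11⟩: (-0.1443 + 0.5387i)(0.05547) = (-0.008004 + 0.02988i)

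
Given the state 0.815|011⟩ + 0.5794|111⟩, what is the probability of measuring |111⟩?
0.3357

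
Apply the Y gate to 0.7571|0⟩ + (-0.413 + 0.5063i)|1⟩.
(0.5063 + 0.413i)|0⟩ + 0.7571i|1⟩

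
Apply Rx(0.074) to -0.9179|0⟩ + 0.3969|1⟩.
(-0.9173 - 0.01468i)|0⟩ + (0.3966 + 0.03395i)|1⟩

Rx(0.074) = [[cos(θ/2), −i·sin(θ/2)], [−i·sin(θ/2), cos(θ/2)]]; θ = 0.074, cos(θ/2) ≈ 0.999316, sin(θ/2) ≈ 0.0369916.
With a = amp(|0⟩) = -0.9179 and b = amp(|1⟩) = 0.3969:
new amp(|0⟩) = (0.999316)·a + (-0.0369916i)·b = (-0.9173 - 0.01468i)
new amp(|1⟩) = (-0.0369916i)·a + (0.999316)·b = (0.3966 + 0.03395i)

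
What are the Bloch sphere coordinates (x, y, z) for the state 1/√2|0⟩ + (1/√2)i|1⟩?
(0, 1, 0)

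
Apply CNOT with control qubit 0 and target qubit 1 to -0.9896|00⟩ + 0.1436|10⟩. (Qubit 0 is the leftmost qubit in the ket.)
-0.9896|00⟩ + 0.1436|11⟩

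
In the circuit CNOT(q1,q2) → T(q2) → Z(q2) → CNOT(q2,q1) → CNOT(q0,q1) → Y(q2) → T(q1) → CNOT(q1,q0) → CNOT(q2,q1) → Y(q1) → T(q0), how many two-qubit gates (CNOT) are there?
5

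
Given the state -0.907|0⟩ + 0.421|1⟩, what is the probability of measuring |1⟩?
0.1772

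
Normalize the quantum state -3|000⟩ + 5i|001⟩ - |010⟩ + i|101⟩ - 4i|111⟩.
-0.416|000⟩ + 0.6934i|001⟩ - 0.1387|010⟩ + 0.1387i|101⟩ - 0.5547i|111⟩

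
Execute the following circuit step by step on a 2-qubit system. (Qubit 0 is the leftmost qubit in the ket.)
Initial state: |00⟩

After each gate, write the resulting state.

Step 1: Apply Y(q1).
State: i|01⟩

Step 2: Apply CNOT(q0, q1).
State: i|01⟩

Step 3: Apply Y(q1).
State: |00⟩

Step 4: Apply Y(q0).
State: i|10⟩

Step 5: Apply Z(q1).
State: i|10⟩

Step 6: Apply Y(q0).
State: |00⟩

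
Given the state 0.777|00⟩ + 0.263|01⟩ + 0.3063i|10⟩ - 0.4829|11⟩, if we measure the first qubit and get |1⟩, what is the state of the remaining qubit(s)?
0.5356i|0⟩ - 0.8445|1⟩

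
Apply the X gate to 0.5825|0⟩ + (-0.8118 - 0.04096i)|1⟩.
(-0.8118 - 0.04096i)|0⟩ + 0.5825|1⟩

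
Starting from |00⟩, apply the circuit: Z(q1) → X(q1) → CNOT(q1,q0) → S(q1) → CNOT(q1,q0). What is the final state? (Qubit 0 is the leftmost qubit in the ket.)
i|01⟩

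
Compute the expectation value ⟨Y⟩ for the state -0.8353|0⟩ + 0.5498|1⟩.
0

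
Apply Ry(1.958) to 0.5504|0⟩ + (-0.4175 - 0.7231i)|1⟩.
(0.6535 + 0.6001i)|0⟩ + (0.2239 - 0.4034i)|1⟩

Ry(1.958) = [[cos(θ/2), −sin(θ/2)], [sin(θ/2), cos(θ/2)]]; θ = 1.958, cos(θ/2) ≈ 0.557853, sin(θ/2) ≈ 0.82994.
With a = amp(|0⟩) = 0.5504 and b = amp(|1⟩) = (-0.4175 - 0.7231i):
new amp(|0⟩) = (0.557853)·a + (-0.82994)·b = (0.6535 + 0.6001i)
new amp(|1⟩) = (0.82994)·a + (0.557853)·b = (0.2239 - 0.4034i)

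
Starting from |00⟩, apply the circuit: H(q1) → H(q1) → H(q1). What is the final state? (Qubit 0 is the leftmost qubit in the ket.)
1/√2|00⟩ + 1/√2|01⟩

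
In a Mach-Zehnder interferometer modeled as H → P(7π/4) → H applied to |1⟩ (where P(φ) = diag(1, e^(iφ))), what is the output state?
(0.1464 + (1/√8)i)|0⟩ + (0.8536 - (1/√8)i)|1⟩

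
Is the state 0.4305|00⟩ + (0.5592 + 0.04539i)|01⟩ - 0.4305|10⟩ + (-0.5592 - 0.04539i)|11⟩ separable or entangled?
Separable

Writing the state as a|00⟩ + b|01⟩ + c|10⟩ + d|11⟩, it is a product state iff ad − bc = 0.
Here (a, b, c, d) = (0.4305, (0.5592 + 0.04539i), -0.4305, (-0.5592 - 0.04539i)): ad − bc = (0.4305)(-0.5592 - 0.04539i) − (0.5592 + 0.04539i)(-0.4305) = 0, so the state is separable.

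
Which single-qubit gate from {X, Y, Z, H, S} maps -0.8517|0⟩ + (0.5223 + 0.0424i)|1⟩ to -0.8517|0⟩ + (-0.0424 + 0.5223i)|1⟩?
S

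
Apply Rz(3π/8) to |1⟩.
(0.8315 + 0.5556i)|1⟩

Rz(3π/8) = [[e^(−iθ/2), 0], [0, e^(iθ/2)]] with e^(±iθ/2) = cos(θ/2) ± i·sin(θ/2); θ = 3π/8, cos(θ/2) ≈ 0.83147, sin(θ/2) ≈ 0.55557.
With a = amp(|0⟩) = 0 and b = amp(|1⟩) = 1:
new amp(|0⟩) = (0.83147 - 0.55557i)·a = 0
new amp(|1⟩) = (0.83147 + 0.55557i)·b = (0.8315 + 0.5556i)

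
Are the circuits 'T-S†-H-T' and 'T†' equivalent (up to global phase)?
No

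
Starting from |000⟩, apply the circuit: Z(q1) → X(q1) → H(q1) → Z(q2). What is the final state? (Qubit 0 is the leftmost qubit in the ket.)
1/√2|000⟩ - 1/√2|010⟩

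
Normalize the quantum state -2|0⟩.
-|0⟩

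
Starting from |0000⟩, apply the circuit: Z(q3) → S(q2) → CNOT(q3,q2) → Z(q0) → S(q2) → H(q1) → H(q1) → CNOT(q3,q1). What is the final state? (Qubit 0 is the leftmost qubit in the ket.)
|0000⟩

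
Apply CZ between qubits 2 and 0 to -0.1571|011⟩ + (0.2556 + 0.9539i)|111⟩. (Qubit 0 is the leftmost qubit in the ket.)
-0.1571|011⟩ + (-0.2556 - 0.9539i)|111⟩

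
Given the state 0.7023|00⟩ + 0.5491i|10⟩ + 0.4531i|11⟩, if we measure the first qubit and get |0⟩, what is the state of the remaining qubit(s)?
|0⟩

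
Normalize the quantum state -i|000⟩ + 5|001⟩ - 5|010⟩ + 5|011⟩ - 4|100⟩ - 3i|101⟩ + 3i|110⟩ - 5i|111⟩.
-0.08607i|000⟩ + 0.4303|001⟩ - 0.4303|010⟩ + 0.4303|011⟩ - 0.3443|100⟩ - 0.2582i|101⟩ + 0.2582i|110⟩ - 0.4303i|111⟩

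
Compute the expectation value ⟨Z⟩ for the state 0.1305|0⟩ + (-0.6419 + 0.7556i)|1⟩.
-0.9659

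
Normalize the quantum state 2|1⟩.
|1⟩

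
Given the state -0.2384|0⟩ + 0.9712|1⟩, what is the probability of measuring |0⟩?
0.05683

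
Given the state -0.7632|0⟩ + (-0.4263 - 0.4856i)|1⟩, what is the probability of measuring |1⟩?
0.4175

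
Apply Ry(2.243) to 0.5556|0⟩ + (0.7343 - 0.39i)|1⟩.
(-0.4201 + 0.3513i)|0⟩ + (0.8194 - 0.1694i)|1⟩

Ry(2.243) = [[cos(θ/2), −sin(θ/2)], [sin(θ/2), cos(θ/2)]]; θ = 2.243, cos(θ/2) ≈ 0.434332, sin(θ/2) ≈ 0.900753.
With a = amp(|0⟩) = 0.5556 and b = amp(|1⟩) = (0.7343 - 0.39i):
new amp(|0⟩) = (0.434332)·a + (-0.900753)·b = (-0.4201 + 0.3513i)
new amp(|1⟩) = (0.900753)·a + (0.434332)·b = (0.8194 - 0.1694i)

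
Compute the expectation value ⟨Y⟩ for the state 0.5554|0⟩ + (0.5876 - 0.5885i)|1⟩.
-0.6537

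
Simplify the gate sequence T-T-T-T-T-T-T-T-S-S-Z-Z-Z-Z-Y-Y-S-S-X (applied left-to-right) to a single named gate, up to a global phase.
X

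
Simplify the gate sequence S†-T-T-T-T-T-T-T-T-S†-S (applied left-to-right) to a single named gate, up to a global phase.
S†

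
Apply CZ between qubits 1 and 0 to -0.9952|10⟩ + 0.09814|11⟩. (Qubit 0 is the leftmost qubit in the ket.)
-0.9952|10⟩ - 0.09814|11⟩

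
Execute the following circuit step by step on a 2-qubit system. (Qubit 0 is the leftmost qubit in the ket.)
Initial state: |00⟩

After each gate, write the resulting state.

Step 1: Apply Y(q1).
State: i|01⟩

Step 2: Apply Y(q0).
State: -|11⟩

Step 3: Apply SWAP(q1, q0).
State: -|11⟩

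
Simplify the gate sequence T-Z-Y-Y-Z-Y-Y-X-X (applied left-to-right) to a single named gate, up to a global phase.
T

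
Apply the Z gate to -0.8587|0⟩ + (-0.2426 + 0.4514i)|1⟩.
-0.8587|0⟩ + (0.2426 - 0.4514i)|1⟩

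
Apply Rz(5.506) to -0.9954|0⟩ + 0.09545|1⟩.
(0.9212 + 0.3771i)|0⟩ + (-0.08833 + 0.03616i)|1⟩

Rz(5.506) = [[e^(−iθ/2), 0], [0, e^(iθ/2)]] with e^(±iθ/2) = cos(θ/2) ± i·sin(θ/2); θ = 5.506, cos(θ/2) ≈ -0.925443, sin(θ/2) ≈ 0.378886.
With a = amp(|0⟩) = -0.9954 and b = amp(|1⟩) = 0.09545:
new amp(|0⟩) = (-0.925443 - 0.378886i)·a = (0.9212 + 0.3771i)
new amp(|1⟩) = (-0.925443 + 0.378886i)·b = (-0.08833 + 0.03616i)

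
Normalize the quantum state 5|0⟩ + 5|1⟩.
1/√2|0⟩ + 1/√2|1⟩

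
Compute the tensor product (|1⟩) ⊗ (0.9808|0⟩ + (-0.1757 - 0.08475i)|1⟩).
0.9808|10⟩ + (-0.1757 - 0.08475i)|11⟩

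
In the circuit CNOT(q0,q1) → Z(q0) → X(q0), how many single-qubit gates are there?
2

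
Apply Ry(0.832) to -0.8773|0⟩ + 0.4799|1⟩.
-0.9964|0⟩ + 0.08445|1⟩

Ry(0.832) = [[cos(θ/2), −sin(θ/2)], [sin(θ/2), cos(θ/2)]]; θ = 0.832, cos(θ/2) ≈ 0.914713, sin(θ/2) ≈ 0.404105.
With a = amp(|0⟩) = -0.8773 and b = amp(|1⟩) = 0.4799:
new amp(|0⟩) = (0.914713)·a + (-0.404105)·b = -0.9964
new amp(|1⟩) = (0.404105)·a + (0.914713)·b = 0.08445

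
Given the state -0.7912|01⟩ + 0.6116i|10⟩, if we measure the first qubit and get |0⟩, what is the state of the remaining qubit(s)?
-|1⟩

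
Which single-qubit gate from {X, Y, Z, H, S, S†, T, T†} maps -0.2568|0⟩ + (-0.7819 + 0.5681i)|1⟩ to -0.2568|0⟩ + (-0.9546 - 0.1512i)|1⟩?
T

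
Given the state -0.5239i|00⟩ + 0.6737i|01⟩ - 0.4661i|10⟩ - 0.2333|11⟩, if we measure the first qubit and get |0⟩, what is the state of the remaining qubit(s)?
-0.6139i|0⟩ + 0.7894i|1⟩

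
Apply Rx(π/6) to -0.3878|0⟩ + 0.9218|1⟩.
(-0.3746 - 0.2386i)|0⟩ + (0.8904 + 0.1004i)|1⟩

Rx(π/6) = [[cos(θ/2), −i·sin(θ/2)], [−i·sin(θ/2), cos(θ/2)]]; θ = π/6, cos(θ/2) ≈ 0.965926, sin(θ/2) ≈ 0.258819.
With a = amp(|0⟩) = -0.3878 and b = amp(|1⟩) = 0.9218:
new amp(|0⟩) = (0.965926)·a + (-0.258819i)·b = (-0.3746 - 0.2386i)
new amp(|1⟩) = (-0.258819i)·a + (0.965926)·b = (0.8904 + 0.1004i)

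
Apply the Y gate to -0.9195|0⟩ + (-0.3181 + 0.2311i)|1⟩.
(0.2311 + 0.3181i)|0⟩ - 0.9195i|1⟩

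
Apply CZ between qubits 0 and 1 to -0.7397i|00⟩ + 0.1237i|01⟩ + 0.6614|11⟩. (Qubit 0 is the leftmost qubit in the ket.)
-0.7397i|00⟩ + 0.1237i|01⟩ - 0.6614|11⟩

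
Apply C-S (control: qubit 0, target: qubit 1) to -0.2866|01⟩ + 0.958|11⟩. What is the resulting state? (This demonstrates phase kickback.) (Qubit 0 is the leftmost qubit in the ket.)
-0.2866|01⟩ + 0.958i|11⟩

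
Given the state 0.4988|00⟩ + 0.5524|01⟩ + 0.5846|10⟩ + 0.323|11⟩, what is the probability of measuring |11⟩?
0.1043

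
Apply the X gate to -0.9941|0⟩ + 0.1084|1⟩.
0.1084|0⟩ - 0.9941|1⟩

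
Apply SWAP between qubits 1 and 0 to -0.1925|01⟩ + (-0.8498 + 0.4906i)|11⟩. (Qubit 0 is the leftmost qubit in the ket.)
-0.1925|10⟩ + (-0.8498 + 0.4906i)|11⟩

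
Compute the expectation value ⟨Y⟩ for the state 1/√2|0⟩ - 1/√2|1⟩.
0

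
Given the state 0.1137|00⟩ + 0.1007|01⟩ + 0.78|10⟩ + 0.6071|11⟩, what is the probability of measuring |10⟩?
0.6084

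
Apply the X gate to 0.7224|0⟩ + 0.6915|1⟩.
0.6915|0⟩ + 0.7224|1⟩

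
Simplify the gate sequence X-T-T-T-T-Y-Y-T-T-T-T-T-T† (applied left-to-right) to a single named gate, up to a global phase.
X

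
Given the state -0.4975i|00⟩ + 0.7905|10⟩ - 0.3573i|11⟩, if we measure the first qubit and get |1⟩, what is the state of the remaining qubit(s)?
0.9112|0⟩ - 0.4119i|1⟩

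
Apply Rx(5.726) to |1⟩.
-0.275i|0⟩ - 0.9614|1⟩

Rx(5.726) = [[cos(θ/2), −i·sin(θ/2)], [−i·sin(θ/2), cos(θ/2)]]; θ = 5.726, cos(θ/2) ≈ -0.961443, sin(θ/2) ≈ 0.275003.
With a = amp(|0⟩) = 0 and b = amp(|1⟩) = 1:
new amp(|0⟩) = (-0.961443)·a + (-0.275003i)·b = -0.275i
new amp(|1⟩) = (-0.275003i)·a + (-0.961443)·b = -0.9614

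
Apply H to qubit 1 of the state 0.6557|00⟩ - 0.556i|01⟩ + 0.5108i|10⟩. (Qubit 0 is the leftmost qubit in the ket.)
(0.4636 - 0.3932i)|00⟩ + (0.4636 + 0.3932i)|01⟩ + 0.3612i|10⟩ + 0.3612i|11⟩

H on qubit 1 mixes each pair of kets that differ only in qubit 1: amplitudes (a, b) of (|…0…⟩, |…1…⟩) become ((a + b)/√2, (a − b)/√2). Kets absent from the input have amplitude 0.
(|00⟩, |01⟩): (a, b) = (0.6557, -0.556i) → ((0.4636 - 0.3932i), (0.4636 + 0.3932i))
(|10⟩, |11⟩): (a, b) = (0.5108i, 0) → (0.3612i, 0.3612i)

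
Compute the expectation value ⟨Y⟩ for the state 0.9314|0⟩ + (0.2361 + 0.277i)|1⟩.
0.516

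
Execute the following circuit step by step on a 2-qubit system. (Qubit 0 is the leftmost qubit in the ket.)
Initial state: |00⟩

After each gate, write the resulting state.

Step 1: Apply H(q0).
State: 1/√2|00⟩ + 1/√2|10⟩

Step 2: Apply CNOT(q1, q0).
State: 1/√2|00⟩ + 1/√2|10⟩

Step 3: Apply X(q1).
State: 1/√2|01⟩ + 1/√2|11⟩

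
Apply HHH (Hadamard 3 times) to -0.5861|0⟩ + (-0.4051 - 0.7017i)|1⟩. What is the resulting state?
(-0.7009 - 0.4962i)|0⟩ + (-0.128 + 0.4962i)|1⟩

H² = I, so H^3 = H: a single Hadamard. With (a, b) = (-0.5861, (-0.4051 - 0.7017i)), H gives ((a + b)/√2, (a − b)/√2) = ((-0.7009 - 0.4962i), (-0.128 + 0.4962i)).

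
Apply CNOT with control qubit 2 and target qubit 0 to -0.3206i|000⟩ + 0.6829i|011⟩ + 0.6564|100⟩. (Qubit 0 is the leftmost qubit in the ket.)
-0.3206i|000⟩ + 0.6564|100⟩ + 0.6829i|111⟩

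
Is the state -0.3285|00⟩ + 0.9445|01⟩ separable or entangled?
Separable

Writing the state as a|00⟩ + b|01⟩ + c|10⟩ + d|11⟩, it is a product state iff ad − bc = 0.
Here (a, b, c, d) = (-0.3285, 0.9445, 0, 0): ad − bc = (-0.3285)(0) − (0.9445)(0) = 0, so the state is separable.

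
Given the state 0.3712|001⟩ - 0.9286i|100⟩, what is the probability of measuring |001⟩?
0.1378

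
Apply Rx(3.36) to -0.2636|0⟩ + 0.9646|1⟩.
(0.02873 - 0.9589i)|0⟩ + (-0.1051 + 0.262i)|1⟩

Rx(3.36) = [[cos(θ/2), −i·sin(θ/2)], [−i·sin(θ/2), cos(θ/2)]]; θ = 3.36, cos(θ/2) ≈ -0.108987, sin(θ/2) ≈ 0.994043.
With a = amp(|0⟩) = -0.2636 and b = amp(|1⟩) = 0.9646:
new amp(|0⟩) = (-0.108987)·a + (-0.994043i)·b = (0.02873 - 0.9589i)
new amp(|1⟩) = (-0.994043i)·a + (-0.108987)·b = (-0.1051 + 0.262i)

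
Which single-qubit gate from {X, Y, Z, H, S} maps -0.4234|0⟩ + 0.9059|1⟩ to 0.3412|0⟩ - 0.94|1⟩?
H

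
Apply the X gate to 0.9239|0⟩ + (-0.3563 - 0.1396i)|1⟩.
(-0.3563 - 0.1396i)|0⟩ + 0.9239|1⟩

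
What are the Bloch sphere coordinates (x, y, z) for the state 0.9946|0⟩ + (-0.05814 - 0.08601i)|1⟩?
(-0.1157, -0.1711, 0.9785)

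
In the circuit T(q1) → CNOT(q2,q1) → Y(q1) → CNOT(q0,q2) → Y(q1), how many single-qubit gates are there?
3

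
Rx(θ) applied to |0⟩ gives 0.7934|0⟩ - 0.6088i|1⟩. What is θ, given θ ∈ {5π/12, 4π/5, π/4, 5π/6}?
5π/12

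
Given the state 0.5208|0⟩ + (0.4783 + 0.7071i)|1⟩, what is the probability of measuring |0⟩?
0.2712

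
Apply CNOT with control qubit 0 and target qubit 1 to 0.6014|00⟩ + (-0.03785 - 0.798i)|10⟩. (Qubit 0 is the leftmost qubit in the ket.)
0.6014|00⟩ + (-0.03785 - 0.798i)|11⟩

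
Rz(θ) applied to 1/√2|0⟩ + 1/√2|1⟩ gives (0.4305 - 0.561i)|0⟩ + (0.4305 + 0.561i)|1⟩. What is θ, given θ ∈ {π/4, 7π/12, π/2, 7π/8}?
7π/12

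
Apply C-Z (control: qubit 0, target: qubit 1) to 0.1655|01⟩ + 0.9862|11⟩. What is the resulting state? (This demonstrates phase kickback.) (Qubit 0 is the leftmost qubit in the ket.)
0.1655|01⟩ - 0.9862|11⟩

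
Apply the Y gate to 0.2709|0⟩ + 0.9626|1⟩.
-0.9626i|0⟩ + 0.2709i|1⟩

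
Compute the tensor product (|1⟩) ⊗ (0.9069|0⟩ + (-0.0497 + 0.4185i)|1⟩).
0.9069|10⟩ + (-0.0497 + 0.4185i)|11⟩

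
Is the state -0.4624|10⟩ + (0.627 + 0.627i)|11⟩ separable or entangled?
Separable

Writing the state as a|00⟩ + b|01⟩ + c|10⟩ + d|11⟩, it is a product state iff ad − bc = 0.
Here (a, b, c, d) = (0, 0, -0.4624, (0.627 + 0.627i)): ad − bc = (0)(0.627 + 0.627i) − (0)(-0.4624) = 0, so the state is separable.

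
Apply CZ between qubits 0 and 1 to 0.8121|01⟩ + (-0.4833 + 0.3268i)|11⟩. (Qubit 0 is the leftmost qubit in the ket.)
0.8121|01⟩ + (0.4833 - 0.3268i)|11⟩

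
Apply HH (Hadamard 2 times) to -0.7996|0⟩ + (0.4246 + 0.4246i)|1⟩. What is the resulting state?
-0.7996|0⟩ + (0.4246 + 0.4246i)|1⟩

H² = I, so an even number of Hadamards cancels: H^2 = I and the state is unchanged.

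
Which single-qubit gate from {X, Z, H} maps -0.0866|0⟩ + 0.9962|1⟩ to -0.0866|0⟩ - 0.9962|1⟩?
Z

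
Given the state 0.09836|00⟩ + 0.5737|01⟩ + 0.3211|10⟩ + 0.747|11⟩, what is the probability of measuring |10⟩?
0.1031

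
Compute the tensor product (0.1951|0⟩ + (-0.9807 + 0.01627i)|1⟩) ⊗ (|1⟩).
0.1951|01⟩ + (-0.9807 + 0.01627i)|11⟩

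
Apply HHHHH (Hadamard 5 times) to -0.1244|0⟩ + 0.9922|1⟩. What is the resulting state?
0.6136|0⟩ - 0.7896|1⟩

H² = I, so H^5 = H: a single Hadamard. With (a, b) = (-0.1244, 0.9922), H gives ((a + b)/√2, (a − b)/√2) = (0.6136, -0.7896).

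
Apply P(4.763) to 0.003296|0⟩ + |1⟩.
0.003296|0⟩ + (0.05059 - 0.9987i)|1⟩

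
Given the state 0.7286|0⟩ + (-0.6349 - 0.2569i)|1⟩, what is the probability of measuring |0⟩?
0.5309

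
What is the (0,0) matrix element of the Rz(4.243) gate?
(-0.5233 - 0.8522i)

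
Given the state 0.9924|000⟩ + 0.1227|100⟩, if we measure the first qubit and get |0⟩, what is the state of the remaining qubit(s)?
|00⟩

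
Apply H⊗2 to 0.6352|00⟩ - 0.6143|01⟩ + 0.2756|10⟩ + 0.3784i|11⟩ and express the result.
(0.1483 + 0.1892i)|00⟩ + (0.7626 - 0.1892i)|01⟩ + (-0.1274 - 0.1892i)|10⟩ + (0.487 + 0.1892i)|11⟩

H⊗2 gives amp(|y⟩) = (1/2) Σ_x (−1)^(x·y) amp(|x⟩), where x·y is the number of positions in which both x and y have a 1.
|00⟩: (0.6352 - 0.6143 + 0.2756 + 0.3784i)/2 = (0.1483 + 0.1892i)
|01⟩: (0.6352 + 0.6143 + 0.2756 - 0.3784i)/2 = (0.7626 - 0.1892i)
|10⟩: (0.6352 - 0.6143 - 0.2756 - 0.3784i)/2 = (-0.1274 - 0.1892i)
|11⟩: (0.6352 + 0.6143 - 0.2756 + 0.3784i)/2 = (0.487 + 0.1892i)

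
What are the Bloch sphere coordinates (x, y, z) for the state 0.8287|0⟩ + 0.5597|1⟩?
(0.9276, 0, 0.3735)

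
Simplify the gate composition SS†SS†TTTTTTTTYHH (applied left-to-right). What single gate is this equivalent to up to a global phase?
Y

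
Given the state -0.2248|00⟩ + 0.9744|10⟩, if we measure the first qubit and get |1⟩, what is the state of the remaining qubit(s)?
|0⟩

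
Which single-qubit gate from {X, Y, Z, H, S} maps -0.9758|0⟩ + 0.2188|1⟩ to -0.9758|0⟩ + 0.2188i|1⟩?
S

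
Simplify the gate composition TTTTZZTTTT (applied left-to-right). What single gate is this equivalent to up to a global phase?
I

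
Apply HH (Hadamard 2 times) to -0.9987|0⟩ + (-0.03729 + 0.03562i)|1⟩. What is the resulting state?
-0.9987|0⟩ + (-0.03729 + 0.03562i)|1⟩

H² = I, so an even number of Hadamards cancels: H^2 = I and the state is unchanged.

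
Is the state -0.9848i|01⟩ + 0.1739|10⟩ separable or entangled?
Entangled

Writing the state as a|00⟩ + b|01⟩ + c|10⟩ + d|11⟩, it is a product state iff ad − bc = 0.
Here (a, b, c, d) = (0, -0.9848i, 0.1739, 0): ad − bc = (0)(0) − (-0.9848i)(0.1739) = 0.1713i ≠ 0, so the state is entangled.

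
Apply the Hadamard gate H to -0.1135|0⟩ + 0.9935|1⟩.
0.6223|0⟩ - 0.7828|1⟩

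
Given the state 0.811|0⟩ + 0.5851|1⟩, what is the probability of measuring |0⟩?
0.6577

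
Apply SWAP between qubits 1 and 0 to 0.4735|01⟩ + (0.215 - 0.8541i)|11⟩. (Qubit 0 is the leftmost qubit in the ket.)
0.4735|10⟩ + (0.215 - 0.8541i)|11⟩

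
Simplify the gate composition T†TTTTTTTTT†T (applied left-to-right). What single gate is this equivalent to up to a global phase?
T†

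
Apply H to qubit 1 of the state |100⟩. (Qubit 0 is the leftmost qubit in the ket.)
1/√2|100⟩ + 1/√2|110⟩

H on qubit 1 mixes each pair of kets that differ only in qubit 1: amplitudes (a, b) of (|…0…⟩, |…1…⟩) become ((a + b)/√2, (a − b)/√2). Kets absent from the input have amplitude 0.
(|100⟩, |110⟩): (a, b) = (1, 0) → (1/√2, 1/√2)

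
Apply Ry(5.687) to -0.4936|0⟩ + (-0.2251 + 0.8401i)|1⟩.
(0.5379 - 0.2467i)|0⟩ + (0.0702 - 0.8031i)|1⟩

Ry(5.687) = [[cos(θ/2), −sin(θ/2)], [sin(θ/2), cos(θ/2)]]; θ = 5.687, cos(θ/2) ≈ -0.955898, sin(θ/2) ≈ 0.293698.
With a = amp(|0⟩) = -0.4936 and b = amp(|1⟩) = (-0.2251 + 0.8401i):
new amp(|0⟩) = (-0.955898)·a + (-0.293698)·b = (0.5379 - 0.2467i)
new amp(|1⟩) = (0.293698)·a + (-0.955898)·b = (0.0702 - 0.8031i)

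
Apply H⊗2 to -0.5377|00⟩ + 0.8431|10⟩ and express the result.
0.1527|00⟩ + 0.1527|01⟩ - 0.6904|10⟩ - 0.6904|11⟩

H⊗2 gives amp(|y⟩) = (1/2) Σ_x (−1)^(x·y) amp(|x⟩), where x·y is the number of positions in which both x and y have a 1.
|00⟩: (-0.5377 + 0.8431)/2 = 0.1527
|01⟩: (-0.5377 + 0.8431)/2 = 0.1527
|10⟩: (-0.5377 - 0.8431)/2 = -0.6904
|11⟩: (-0.5377 - 0.8431)/2 = -0.6904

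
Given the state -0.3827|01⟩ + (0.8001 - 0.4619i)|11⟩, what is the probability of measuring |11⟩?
0.8535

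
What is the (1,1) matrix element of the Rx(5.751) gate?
-0.9648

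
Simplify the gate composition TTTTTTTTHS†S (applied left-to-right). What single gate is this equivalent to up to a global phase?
H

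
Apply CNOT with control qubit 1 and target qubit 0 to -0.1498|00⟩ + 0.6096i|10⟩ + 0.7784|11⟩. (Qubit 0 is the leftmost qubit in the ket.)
-0.1498|00⟩ + 0.7784|01⟩ + 0.6096i|10⟩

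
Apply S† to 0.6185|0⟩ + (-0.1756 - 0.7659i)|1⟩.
0.6185|0⟩ + (-0.7659 + 0.1756i)|1⟩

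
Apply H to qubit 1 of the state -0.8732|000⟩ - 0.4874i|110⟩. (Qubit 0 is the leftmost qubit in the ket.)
-0.6174|000⟩ - 0.6174|010⟩ - 0.3446i|100⟩ + 0.3446i|110⟩

H on qubit 1 mixes each pair of kets that differ only in qubit 1: amplitudes (a, b) of (|…0…⟩, |…1…⟩) become ((a + b)/√2, (a − b)/√2). Kets absent from the input have amplitude 0.
(|000⟩, |010⟩): (a, b) = (-0.8732, 0) → (-0.6174, -0.6174)
(|100⟩, |110⟩): (a, b) = (0, -0.4874i) → (-0.3446i, 0.3446i)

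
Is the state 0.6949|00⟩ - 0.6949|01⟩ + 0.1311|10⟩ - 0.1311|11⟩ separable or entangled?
Separable

Writing the state as a|00⟩ + b|01⟩ + c|10⟩ + d|11⟩, it is a product state iff ad − bc = 0.
Here (a, b, c, d) = (0.6949, -0.6949, 0.1311, -0.1311): ad − bc = (0.6949)(-0.1311) − (-0.6949)(0.1311) = 0, so the state is separable.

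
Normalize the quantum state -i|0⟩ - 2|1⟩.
-(1/√5)i|0⟩ - 0.8944|1⟩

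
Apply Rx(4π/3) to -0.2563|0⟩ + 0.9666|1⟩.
(0.1282 - 0.8371i)|0⟩ + (-0.4833 + 0.222i)|1⟩

Rx(4π/3) = [[cos(θ/2), −i·sin(θ/2)], [−i·sin(θ/2), cos(θ/2)]]; θ = 4π/3, cos(θ/2) ≈ -0.5, sin(θ/2) ≈ 0.866025.
With a = amp(|0⟩) = -0.2563 and b = amp(|1⟩) = 0.9666:
new amp(|0⟩) = (-0.5)·a + (-0.866025i)·b = (0.1282 - 0.8371i)
new amp(|1⟩) = (-0.866025i)·a + (-0.5)·b = (-0.4833 + 0.222i)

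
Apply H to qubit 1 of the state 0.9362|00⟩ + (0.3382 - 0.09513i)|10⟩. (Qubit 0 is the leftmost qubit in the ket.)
0.662|00⟩ + 0.662|01⟩ + (0.2391 - 0.06727i)|10⟩ + (0.2391 - 0.06727i)|11⟩

H on qubit 1 mixes each pair of kets that differ only in qubit 1: amplitudes (a, b) of (|…0…⟩, |…1…⟩) become ((a + b)/√2, (a − b)/√2). Kets absent from the input have amplitude 0.
(|00⟩, |01⟩): (a, b) = (0.9362, 0) → (0.662, 0.662)
(|10⟩, |11⟩): (a, b) = ((0.3382 - 0.09513i), 0) → ((0.2391 - 0.06727i), (0.2391 - 0.06727i))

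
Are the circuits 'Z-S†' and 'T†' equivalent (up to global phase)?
No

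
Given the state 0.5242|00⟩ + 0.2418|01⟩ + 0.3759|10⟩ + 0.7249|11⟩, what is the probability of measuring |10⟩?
0.1413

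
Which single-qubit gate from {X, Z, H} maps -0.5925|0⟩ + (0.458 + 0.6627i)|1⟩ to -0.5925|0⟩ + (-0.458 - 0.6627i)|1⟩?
Z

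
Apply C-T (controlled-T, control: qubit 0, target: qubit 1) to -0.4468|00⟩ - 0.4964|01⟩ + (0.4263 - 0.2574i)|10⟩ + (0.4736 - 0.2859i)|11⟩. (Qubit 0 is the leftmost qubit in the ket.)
-0.4468|00⟩ - 0.4964|01⟩ + (0.4263 - 0.2574i)|10⟩ + (0.537 + 0.1327i)|11⟩

C-T leaves the control-|0⟩ kets |00⟩, |01⟩ unchanged and applies T to qubit 1 on the control-|1⟩ pair (|10⟩, |11⟩).
T = [[1, 0], [0, (1/√2 + (1/√2)i)]].
With a = amp(|10⟩) = (0.4263 - 0.2574i) and b = amp(|11⟩) = (0.4736 - 0.2859i):
new amp(|10⟩) = (1)·a = (0.4263 - 0.2574i)
new amp(|11⟩) = (1/√2 + (1/√2)i)·b = (0.537 + 0.1327i)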